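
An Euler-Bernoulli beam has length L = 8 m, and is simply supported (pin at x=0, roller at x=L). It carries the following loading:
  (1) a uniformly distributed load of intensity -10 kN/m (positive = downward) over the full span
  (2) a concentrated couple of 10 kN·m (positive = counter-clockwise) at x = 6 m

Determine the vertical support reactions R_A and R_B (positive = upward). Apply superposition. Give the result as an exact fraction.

R_A = -155/4 kN, R_B = -165/4 kN

Load 1 — uniform load w=-10 kN/m over full span:
  R_A = wL/2 = (-10)·8/2 = -40 kN
  R_B = wL/2 = (-10)·8/2 = -40 kN
Load 2 — applied couple M₀=10 kN·m at a=6 m (b=L-a=2):
  R_A = M₀/L = 10/8 = 5/4 kN
  R_B = -M₀/L = -10/8 = -5/4 kN
Superposition: R_A = -155/4 kN, R_B = -165/4 kN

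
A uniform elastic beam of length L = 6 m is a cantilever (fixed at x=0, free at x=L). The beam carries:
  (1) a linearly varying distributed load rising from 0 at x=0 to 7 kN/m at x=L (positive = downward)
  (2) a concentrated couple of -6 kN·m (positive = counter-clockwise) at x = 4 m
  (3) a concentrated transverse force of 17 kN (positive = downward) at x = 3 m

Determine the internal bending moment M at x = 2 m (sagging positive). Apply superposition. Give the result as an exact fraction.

M(2) = -599/9 kN·m

Load 1 — triangular load w₀=7 kN/m (0→w₀ over full span):
  M_1 = w₀Lx/2 - w₀L²/3 - w₀x³/(6L) = 7·6·2/2 - 7·6²/3 - 7·2³/(6·6) = -392/9 kN·m
Load 2 — applied couple M₀=-6 kN·m at a=4 m (b=L-a=2):
  M_2 = M₀  [x≤a] = (-6) = -6 kN·m
Load 3 — point force P=17 kN at a=3 m (b=L-a=3):
  M_3 = -P(a-x)  [x≤a] = -17·(3-2) = -17 kN·m
Superposition: M = Σ M_i = -599/9 kN·m ≈ -66.555556 kN·m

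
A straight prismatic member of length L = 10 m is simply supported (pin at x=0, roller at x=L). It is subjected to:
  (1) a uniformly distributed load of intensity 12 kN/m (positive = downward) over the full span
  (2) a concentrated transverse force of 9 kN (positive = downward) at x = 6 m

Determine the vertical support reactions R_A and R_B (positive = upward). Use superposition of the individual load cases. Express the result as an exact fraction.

R_A = 318/5 kN, R_B = 327/5 kN

Load 1 — uniform load w=12 kN/m over full span:
  R_A = wL/2 = 12·10/2 = 60 kN
  R_B = wL/2 = 12·10/2 = 60 kN
Load 2 — point force P=9 kN at a=6 m (b=L-a=4):
  R_A = Pb/L = 9·4/10 = 18/5 kN
  R_B = Pa/L = 9·6/10 = 27/5 kN
Superposition: R_A = 318/5 kN, R_B = 327/5 kN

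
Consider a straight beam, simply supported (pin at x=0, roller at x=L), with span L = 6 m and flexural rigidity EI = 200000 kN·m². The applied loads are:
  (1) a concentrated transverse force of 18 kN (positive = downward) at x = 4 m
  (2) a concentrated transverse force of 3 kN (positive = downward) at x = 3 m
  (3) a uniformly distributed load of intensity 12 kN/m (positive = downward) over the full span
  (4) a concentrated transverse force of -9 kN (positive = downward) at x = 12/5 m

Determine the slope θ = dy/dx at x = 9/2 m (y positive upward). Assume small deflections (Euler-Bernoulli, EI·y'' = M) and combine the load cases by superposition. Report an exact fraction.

Load 1 — point force P=18 kN at a=4 m (b=L-a=2):
  θ_1 = -Pa(2L²-6Lx+3x²+a²)/(6LEI)  [x>a] = -18·4·(2·6²-6·6·(9/2)+3·(9/2)²+4²)/(6·6·200000) = 53/400000 rad
Load 2 — point force P=3 kN at a=3 m (b=L-a=3):
  θ_2 = -Pa(2L²-6Lx+3x²+a²)/(6LEI)  [x>a] = -3·3·(2·6²-6·6·(9/2)+3·(9/2)²+3²)/(6·6·200000) = 81/3200000 rad
Load 3 — uniform load w=12 kN/m over full span:
  θ_3 = -w(L³-6Lx²+4x³)/(24EI) = -12·(6³-6·6·(9/2)²+4·(9/2)³)/(24·200000) = 297/800000 rad
Load 4 — point force P=-9 kN at a=12/5 m (b=L-a=18/5):
  θ_4 = -Pa(2L²-6Lx+3x²+a²)/(6LEI)  [x>a] = -(-9)·(12/5)·(2·6²-6·6·(9/2)+3·(9/2)²+(12/5)²)/(6·6·200000) = -7047/100000000 rad
Superposition: θ = Σ θ_i = 183437/400000000 rad ≈ 0.000459 rad

θ(9/2) = 183437/400000000 rad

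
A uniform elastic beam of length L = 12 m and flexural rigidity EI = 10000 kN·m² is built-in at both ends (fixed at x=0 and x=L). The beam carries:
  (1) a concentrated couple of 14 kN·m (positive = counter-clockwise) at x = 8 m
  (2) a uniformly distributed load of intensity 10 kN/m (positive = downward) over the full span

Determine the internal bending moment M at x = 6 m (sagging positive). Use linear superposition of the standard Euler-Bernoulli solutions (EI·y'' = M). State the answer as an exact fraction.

Load 1 — applied couple M₀=14 kN·m at a=8 m (b=L-a=4):
  M_1 = R_Ax - M_A  [x≤a] with R_A=14/9, M_A=14/3 = (14/9)·6 - (14/3) = 14/3 kN·m
Load 2 — uniform load w=10 kN/m over full span:
  M_2 = wLx/2 - wL²/12 - wx²/2 = 10·12·6/2 - 10·12²/12 - 10·6²/2 = 60 kN·m
Superposition: M = Σ M_i = 194/3 kN·m ≈ 64.666667 kN·m

M(6) = 194/3 kN·m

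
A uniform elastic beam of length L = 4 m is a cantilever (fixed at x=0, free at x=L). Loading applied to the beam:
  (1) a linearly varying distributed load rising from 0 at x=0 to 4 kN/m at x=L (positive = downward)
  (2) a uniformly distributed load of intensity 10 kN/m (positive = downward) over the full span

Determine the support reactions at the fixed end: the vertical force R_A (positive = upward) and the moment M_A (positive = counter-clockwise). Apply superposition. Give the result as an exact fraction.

Load 1 — triangular load w₀=4 kN/m (0→w₀ over full span):
  R_A = w₀L/2 = 4·4/2 = 8 kN
  M_A = w₀L²/3 = 4·4²/3 = 64/3 kN·m
Load 2 — uniform load w=10 kN/m over full span:
  R_A = wL = 10·4 = 40 kN
  M_A = wL²/2 = 10·4²/2 = 80 kN·m
Superposition: R_A = 48 kN, M_A = 304/3 kN·m

R_A = 48 kN, M_A = 304/3 kN·m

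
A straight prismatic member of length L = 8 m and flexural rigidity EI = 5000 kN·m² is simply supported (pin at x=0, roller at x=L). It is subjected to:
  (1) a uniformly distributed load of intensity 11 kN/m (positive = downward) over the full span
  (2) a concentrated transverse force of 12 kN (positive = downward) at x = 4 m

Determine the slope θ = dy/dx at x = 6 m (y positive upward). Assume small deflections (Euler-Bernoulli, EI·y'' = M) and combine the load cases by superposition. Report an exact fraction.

Load 1 — uniform load w=11 kN/m over full span:
  θ_1 = -w(L³-6Lx²+4x³)/(24EI) = -11·(8³-6·8·6²+4·6³)/(24·5000) = 121/3750 rad
Load 2 — point force P=12 kN at a=4 m (b=L-a=4):
  θ_2 = -Pa(2L²-6Lx+3x²+a²)/(6LEI)  [x>a] = -12·4·(2·8²-6·8·6+3·6²+4²)/(6·8·5000) = 9/1250 rad
Superposition: θ = Σ θ_i = 74/1875 rad ≈ 0.039467 rad

θ(6) = 74/1875 rad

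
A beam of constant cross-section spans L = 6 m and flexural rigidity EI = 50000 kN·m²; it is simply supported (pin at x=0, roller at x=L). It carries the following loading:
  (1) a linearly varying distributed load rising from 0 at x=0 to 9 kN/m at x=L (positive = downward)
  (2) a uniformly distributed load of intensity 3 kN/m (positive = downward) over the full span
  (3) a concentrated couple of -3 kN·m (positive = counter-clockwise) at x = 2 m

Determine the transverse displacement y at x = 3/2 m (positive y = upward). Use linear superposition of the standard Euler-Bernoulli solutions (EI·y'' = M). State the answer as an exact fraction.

y(3/2) = -45867/25600000 m

Load 1 — triangular load w₀=9 kN/m (0→w₀ over full span):
  y_1 = -w₀x(7L⁴-10L²x²+3x⁴)/(360LEI) = -9·(3/2)·(7·6⁴-10·6²·(3/2)²+3·(3/2)⁴)/(360·6·50000) = -26487/25600000 m
Load 2 — uniform load w=3 kN/m over full span:
  y_2 = -wx(L³-2Lx²+x³)/(24EI) = -3·(3/2)·(6³-2·6·(3/2)²+(3/2)³)/(24·50000) = -4617/6400000 m
Load 3 — applied couple M₀=-3 kN·m at a=2 m (b=L-a=4):
  y_3 = (M₀x³/(6L)+C₁x)/EI  [x≤a] with C₁=M₀(3b²-L²)/(6L)=-1 = ((-3)·(3/2)³/(6·6)+(-1)·(3/2))/50000 = -57/1600000 m
Superposition: y = Σ y_i = -45867/25600000 m ≈ -0.001792 m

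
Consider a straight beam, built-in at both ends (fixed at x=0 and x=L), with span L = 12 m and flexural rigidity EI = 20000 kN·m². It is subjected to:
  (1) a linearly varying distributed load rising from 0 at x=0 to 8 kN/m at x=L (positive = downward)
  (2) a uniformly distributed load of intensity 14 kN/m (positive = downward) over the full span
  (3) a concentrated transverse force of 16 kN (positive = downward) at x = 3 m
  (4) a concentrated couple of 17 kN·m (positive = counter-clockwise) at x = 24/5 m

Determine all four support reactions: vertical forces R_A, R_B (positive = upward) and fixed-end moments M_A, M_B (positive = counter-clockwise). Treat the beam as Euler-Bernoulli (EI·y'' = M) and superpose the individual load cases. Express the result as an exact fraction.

Load 1 — triangular load w₀=8 kN/m (0→w₀ over full span):
  R_A = 3w₀L/20 = 3·8·12/20 = 72/5 kN
  M_A = w₀L²/30 = 8·12²/30 = 192/5 kN·m
  R_B = 7w₀L/20 = 7·8·12/20 = 168/5 kN
  M_B = -w₀L²/20 = -8·12²/20 = -288/5 kN·m
Load 2 — uniform load w=14 kN/m over full span:
  R_A = wL/2 = 14·12/2 = 84 kN
  M_A = wL²/12 = 14·12²/12 = 168 kN·m
  R_B = wL/2 = 14·12/2 = 84 kN
  M_B = -wL²/12 = -14·12²/12 = -168 kN·m
Load 3 — point force P=16 kN at a=3 m (b=L-a=9):
  R_A = Pb²(3a+b)/L³ = 16·9²·(3·3+9)/12³ = 27/2 kN
  M_A = Pab²/L² = 16·3·9²/12² = 27 kN·m
  R_B = Pa²(a+3b)/L³ = 16·3²·(3+3·9)/12³ = 5/2 kN
  M_B = -Pa²b/L² = -16·3²·9/12² = -9 kN·m
Load 4 — applied couple M₀=17 kN·m at a=24/5 m (b=L-a=36/5):
  R_A = 6M₀ab/L³ = 6·17·(24/5)·(36/5)/12³ = 51/25 kN
  M_A = M₀b(2a-b)/L² = 17·(36/5)·(2·(24/5)-(36/5))/12² = 51/25 kN·m
  R_B = -6M₀ab/L³ = -6·17·(24/5)·(36/5)/12³ = -51/25 kN
  M_B = M₀a(2b-a)/L² = 17·(24/5)·(2·(36/5)-(24/5))/12² = 136/25 kN·m
Superposition: R_A = 5697/50 kN, M_A = 5886/25 kN·m, R_B = 5903/50 kN, M_B = -5729/25 kN·m

R_A = 5697/50 kN, M_A = 5886/25 kN·m, R_B = 5903/50 kN, M_B = -5729/25 kN·m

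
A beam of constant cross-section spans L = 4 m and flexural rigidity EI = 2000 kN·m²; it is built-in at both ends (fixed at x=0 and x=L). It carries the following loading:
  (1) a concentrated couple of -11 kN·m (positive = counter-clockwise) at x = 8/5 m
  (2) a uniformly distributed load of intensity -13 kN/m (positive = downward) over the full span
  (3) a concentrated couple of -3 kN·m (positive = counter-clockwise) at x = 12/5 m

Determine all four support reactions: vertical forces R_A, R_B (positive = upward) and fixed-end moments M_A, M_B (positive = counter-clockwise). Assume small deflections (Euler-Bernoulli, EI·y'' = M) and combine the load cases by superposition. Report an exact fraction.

R_A = -776/25 kN, M_A = -1471/75 kN·m, R_B = -524/25 kN, M_B = 1009/75 kN·m

Load 1 — applied couple M₀=-11 kN·m at a=8/5 m (b=L-a=12/5):
  R_A = 6M₀ab/L³ = 6·(-11)·(8/5)·(12/5)/4³ = -99/25 kN
  M_A = M₀b(2a-b)/L² = (-11)·(12/5)·(2·(8/5)-(12/5))/4² = -33/25 kN·m
  R_B = -6M₀ab/L³ = -6·(-11)·(8/5)·(12/5)/4³ = 99/25 kN
  M_B = M₀a(2b-a)/L² = (-11)·(8/5)·(2·(12/5)-(8/5))/4² = -88/25 kN·m
Load 2 — uniform load w=-13 kN/m over full span:
  R_A = wL/2 = (-13)·4/2 = -26 kN
  M_A = wL²/12 = (-13)·4²/12 = -52/3 kN·m
  R_B = wL/2 = (-13)·4/2 = -26 kN
  M_B = -wL²/12 = -(-13)·4²/12 = 52/3 kN·m
Load 3 — applied couple M₀=-3 kN·m at a=12/5 m (b=L-a=8/5):
  R_A = 6M₀ab/L³ = 6·(-3)·(12/5)·(8/5)/4³ = -27/25 kN
  M_A = M₀b(2a-b)/L² = (-3)·(8/5)·(2·(12/5)-(8/5))/4² = -24/25 kN·m
  R_B = -6M₀ab/L³ = -6·(-3)·(12/5)·(8/5)/4³ = 27/25 kN
  M_B = M₀a(2b-a)/L² = (-3)·(12/5)·(2·(8/5)-(12/5))/4² = -9/25 kN·m
Superposition: R_A = -776/25 kN, M_A = -1471/75 kN·m, R_B = -524/25 kN, M_B = 1009/75 kN·m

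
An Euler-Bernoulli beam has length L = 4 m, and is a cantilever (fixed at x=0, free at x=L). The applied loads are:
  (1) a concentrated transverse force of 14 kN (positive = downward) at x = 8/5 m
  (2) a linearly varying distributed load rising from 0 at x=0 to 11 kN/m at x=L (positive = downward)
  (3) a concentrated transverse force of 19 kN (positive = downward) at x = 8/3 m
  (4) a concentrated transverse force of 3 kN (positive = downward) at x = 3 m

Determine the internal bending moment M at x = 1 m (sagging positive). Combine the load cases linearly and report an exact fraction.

M(1) = -9983/120 kN·m

Load 1 — point force P=14 kN at a=8/5 m (b=L-a=12/5):
  M_1 = -P(a-x)  [x≤a] = -14·((8/5)-1) = -42/5 kN·m
Load 2 — triangular load w₀=11 kN/m (0→w₀ over full span):
  M_2 = w₀Lx/2 - w₀L²/3 - w₀x³/(6L) = 11·4·1/2 - 11·4²/3 - 11·1³/(6·4) = -297/8 kN·m
Load 3 — point force P=19 kN at a=8/3 m (b=L-a=4/3):
  M_3 = -P(a-x)  [x≤a] = -19·((8/3)-1) = -95/3 kN·m
Load 4 — point force P=3 kN at a=3 m (b=L-a=1):
  M_4 = -P(a-x)  [x≤a] = -3·(3-1) = -6 kN·m
Superposition: M = Σ M_i = -9983/120 kN·m ≈ -83.191667 kN·m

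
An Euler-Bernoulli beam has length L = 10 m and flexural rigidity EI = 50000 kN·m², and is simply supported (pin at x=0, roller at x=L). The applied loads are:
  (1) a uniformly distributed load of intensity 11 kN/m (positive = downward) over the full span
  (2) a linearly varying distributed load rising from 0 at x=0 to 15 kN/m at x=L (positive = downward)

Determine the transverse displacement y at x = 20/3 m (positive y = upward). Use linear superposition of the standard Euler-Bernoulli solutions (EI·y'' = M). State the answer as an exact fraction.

Load 1 — uniform load w=11 kN/m over full span:
  y_1 = -wx(L³-2Lx²+x³)/(24EI) = -11·(20/3)·(10³-2·10·(20/3)²+(20/3)³)/(24·50000) = -121/4860 m
Load 2 — triangular load w₀=15 kN/m (0→w₀ over full span):
  y_2 = -w₀x(7L⁴-10L²x²+3x⁴)/(360LEI) = -15·(20/3)·(7·10⁴-10·10²·(20/3)²+3·(20/3)⁴)/(360·10·50000) = -17/972 m
Superposition: y = Σ y_i = -103/2430 m ≈ -0.042387 m

y(20/3) = -103/2430 m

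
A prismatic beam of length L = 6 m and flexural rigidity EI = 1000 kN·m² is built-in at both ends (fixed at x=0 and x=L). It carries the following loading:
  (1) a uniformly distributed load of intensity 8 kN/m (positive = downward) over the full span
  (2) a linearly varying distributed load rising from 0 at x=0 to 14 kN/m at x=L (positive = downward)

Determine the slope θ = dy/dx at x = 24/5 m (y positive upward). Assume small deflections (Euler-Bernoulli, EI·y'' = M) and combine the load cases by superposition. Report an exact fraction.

Load 1 — uniform load w=8 kN/m over full span:
  θ_1 = -wx(L-x)(L-2x)/(12EI) = -8·(24/5)·(6-(24/5))·(6-2·(24/5))/(12·1000) = 216/15625 rad
Load 2 — triangular load w₀=14 kN/m (0→w₀ over full span):
  θ_2 = -w₀(2x(L-x)(L-2x)(x+2L)+x²(L-x)²)/(120LEI) = -14·(2·(24/5)·(6-(24/5))·(6-2·(24/5))·((24/5)+2·6)+(24/5)²·(6-(24/5))²)/(120·6·1000) = 1008/78125 rad
Superposition: θ = Σ θ_i = 2088/78125 rad ≈ 0.026726 rad

θ(24/5) = 2088/78125 rad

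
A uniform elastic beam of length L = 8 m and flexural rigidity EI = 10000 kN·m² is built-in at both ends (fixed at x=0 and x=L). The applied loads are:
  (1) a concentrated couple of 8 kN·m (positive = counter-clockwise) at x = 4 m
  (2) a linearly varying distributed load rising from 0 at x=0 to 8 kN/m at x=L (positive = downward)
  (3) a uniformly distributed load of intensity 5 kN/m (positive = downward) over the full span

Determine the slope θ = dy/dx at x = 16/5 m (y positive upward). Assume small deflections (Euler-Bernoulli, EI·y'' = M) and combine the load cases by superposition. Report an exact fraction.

Load 1 — applied couple M₀=8 kN·m at a=4 m (b=L-a=4):
  θ_1 = (R_Ax²/2 - M_Ax)/EI  [x≤a] with R_A=3/2, M_A=2 = ((3/2)·(16/5)²/2 - 2·(16/5))/10000 = 2/15625 rad
Load 2 — triangular load w₀=8 kN/m (0→w₀ over full span):
  θ_2 = -w₀(2x(L-x)(L-2x)(x+2L)+x²(L-x)²)/(120LEI) = -8·(2·(16/5)·(8-(16/5))·(8-2·(16/5))·((16/5)+2·8)+(16/5)²·(8-(16/5))²)/(120·8·10000) = -384/390625 rad
Load 3 — uniform load w=5 kN/m over full span:
  θ_3 = -wx(L-x)(L-2x)/(12EI) = -5·(16/5)·(8-(16/5))·(8-2·(16/5))/(12·10000) = -16/15625 rad
Superposition: θ = Σ θ_i = -734/390625 rad ≈ -0.001879 rad

θ(16/5) = -734/390625 rad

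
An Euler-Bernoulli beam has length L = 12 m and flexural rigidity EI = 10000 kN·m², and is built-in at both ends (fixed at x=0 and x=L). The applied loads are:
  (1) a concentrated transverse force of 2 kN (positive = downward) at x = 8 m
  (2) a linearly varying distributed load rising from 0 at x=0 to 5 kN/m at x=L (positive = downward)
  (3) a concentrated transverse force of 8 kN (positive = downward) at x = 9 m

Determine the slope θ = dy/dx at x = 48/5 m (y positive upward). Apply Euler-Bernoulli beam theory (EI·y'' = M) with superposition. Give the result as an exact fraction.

Load 1 — point force P=2 kN at a=8 m (b=L-a=4):
  θ_1 = Pa²(L-x)(2bL-(3b+a)(L-x))/(2L³EI)  [x>a] = 2·8²·(12-(48/5))·(2·4·12-(3·4+8)·(12-(48/5)))/(2·12³·10000) = 4/9375 rad
Load 2 — triangular load w₀=5 kN/m (0→w₀ over full span):
  θ_2 = -w₀(2x(L-x)(L-2x)(x+2L)+x²(L-x)²)/(120LEI) = -5·(2·(48/5)·(12-(48/5))·(12-2·(48/5))·((48/5)+2·12)+(48/5)²·(12-(48/5))²)/(120·12·10000) = 288/78125 rad
Load 3 — point force P=8 kN at a=9 m (b=L-a=3):
  θ_3 = Pa²(L-x)(2bL-(3b+a)(L-x))/(2L³EI)  [x>a] = 8·9²·(12-(48/5))·(2·3·12-(3·3+9)·(12-(48/5)))/(2·12³·10000) = 81/62500 rad
Superposition: θ = Σ θ_i = 5071/937500 rad ≈ 0.005409 rad

θ(48/5) = 5071/937500 rad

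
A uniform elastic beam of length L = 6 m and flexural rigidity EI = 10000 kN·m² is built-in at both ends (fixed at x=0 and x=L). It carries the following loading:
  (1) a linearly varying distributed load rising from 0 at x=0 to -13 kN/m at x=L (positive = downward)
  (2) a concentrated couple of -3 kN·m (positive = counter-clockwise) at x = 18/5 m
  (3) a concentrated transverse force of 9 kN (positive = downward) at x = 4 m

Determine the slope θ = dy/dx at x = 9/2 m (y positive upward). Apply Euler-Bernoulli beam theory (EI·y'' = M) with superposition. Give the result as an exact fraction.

θ(9/2) = -44883/64000000 rad

Load 1 — triangular load w₀=-13 kN/m (0→w₀ over full span):
  θ_1 = -w₀(2x(L-x)(L-2x)(x+2L)+x²(L-x)²)/(120LEI) = -(-13)·(2·(9/2)·(6-(9/2))·(6-2·(9/2))·((9/2)+2·6)+(9/2)²·(6-(9/2))²)/(120·6·10000) = -14391/12800000 rad
Load 2 — applied couple M₀=-3 kN·m at a=18/5 m (b=L-a=12/5):
  θ_2 = (R_Ax²/2 - M_Ax - M₀(x-a))/EI  [x>a] with R_A=-18/25, M_A=-24/25 = ((-18/25)·(9/2)²/2 - (-24/25)·(9/2) - (-3)·((9/2)-(18/5)))/10000 = -27/1000000 rad
Load 3 — point force P=9 kN at a=4 m (b=L-a=2):
  θ_3 = Pa²(L-x)(2bL-(3b+a)(L-x))/(2L³EI)  [x>a] = 9·4²·(6-(9/2))·(2·2·6-(3·2+4)·(6-(9/2)))/(2·6³·10000) = 9/20000 rad
Superposition: θ = Σ θ_i = -44883/64000000 rad ≈ -0.000701 rad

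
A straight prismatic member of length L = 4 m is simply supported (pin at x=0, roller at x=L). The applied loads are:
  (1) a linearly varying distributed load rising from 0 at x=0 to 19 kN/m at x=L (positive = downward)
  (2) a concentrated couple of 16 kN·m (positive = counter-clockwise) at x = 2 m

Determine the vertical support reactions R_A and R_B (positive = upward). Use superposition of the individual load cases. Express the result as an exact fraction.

Load 1 — triangular load w₀=19 kN/m (0→w₀ over full span):
  R_A = w₀L/6 = 19·4/6 = 38/3 kN
  R_B = w₀L/3 = 19·4/3 = 76/3 kN
Load 2 — applied couple M₀=16 kN·m at a=2 m (b=L-a=2):
  R_A = M₀/L = 16/4 = 4 kN
  R_B = -M₀/L = -16/4 = -4 kN
Superposition: R_A = 50/3 kN, R_B = 64/3 kN

R_A = 50/3 kN, R_B = 64/3 kN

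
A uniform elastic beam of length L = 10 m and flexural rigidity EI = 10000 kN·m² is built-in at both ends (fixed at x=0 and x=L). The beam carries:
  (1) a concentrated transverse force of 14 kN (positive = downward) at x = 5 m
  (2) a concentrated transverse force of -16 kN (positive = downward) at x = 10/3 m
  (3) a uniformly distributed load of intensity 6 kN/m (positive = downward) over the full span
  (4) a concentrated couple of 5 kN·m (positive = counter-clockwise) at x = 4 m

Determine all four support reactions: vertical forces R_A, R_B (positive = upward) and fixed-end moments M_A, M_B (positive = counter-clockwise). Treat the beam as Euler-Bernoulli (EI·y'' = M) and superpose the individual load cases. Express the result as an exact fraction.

Load 1 — point force P=14 kN at a=5 m (b=L-a=5):
  R_A = Pb²(3a+b)/L³ = 14·5²·(3·5+5)/10³ = 7 kN
  M_A = Pab²/L² = 14·5·5²/10² = 35/2 kN·m
  R_B = Pa²(a+3b)/L³ = 14·5²·(5+3·5)/10³ = 7 kN
  M_B = -Pa²b/L² = -14·5²·5/10² = -35/2 kN·m
Load 2 — point force P=-16 kN at a=10/3 m (b=L-a=20/3):
  R_A = Pb²(3a+b)/L³ = (-16)·(20/3)²·(3·(10/3)+(20/3))/10³ = -320/27 kN
  M_A = Pab²/L² = (-16)·(10/3)·(20/3)²/10² = -640/27 kN·m
  R_B = Pa²(a+3b)/L³ = (-16)·(10/3)²·((10/3)+3·(20/3))/10³ = -112/27 kN
  M_B = -Pa²b/L² = -(-16)·(10/3)²·(20/3)/10² = 320/27 kN·m
Load 3 — uniform load w=6 kN/m over full span:
  R_A = wL/2 = 6·10/2 = 30 kN
  M_A = wL²/12 = 6·10²/12 = 50 kN·m
  R_B = wL/2 = 6·10/2 = 30 kN
  M_B = -wL²/12 = -6·10²/12 = -50 kN·m
Load 4 — applied couple M₀=5 kN·m at a=4 m (b=L-a=6):
  R_A = 6M₀ab/L³ = 6·5·4·6/10³ = 18/25 kN
  M_A = M₀b(2a-b)/L² = 5·6·(2·4-6)/10² = 3/5 kN·m
  R_B = -6M₀ab/L³ = -6·5·4·6/10³ = -18/25 kN
  M_B = M₀a(2b-a)/L² = 5·4·(2·6-4)/10² = 8/5 kN·m
Superposition: R_A = 17461/675 kN, M_A = 11987/270 kN·m, R_B = 21689/675 kN, M_B = -14593/270 kN·m

R_A = 17461/675 kN, M_A = 11987/270 kN·m, R_B = 21689/675 kN, M_B = -14593/270 kN·m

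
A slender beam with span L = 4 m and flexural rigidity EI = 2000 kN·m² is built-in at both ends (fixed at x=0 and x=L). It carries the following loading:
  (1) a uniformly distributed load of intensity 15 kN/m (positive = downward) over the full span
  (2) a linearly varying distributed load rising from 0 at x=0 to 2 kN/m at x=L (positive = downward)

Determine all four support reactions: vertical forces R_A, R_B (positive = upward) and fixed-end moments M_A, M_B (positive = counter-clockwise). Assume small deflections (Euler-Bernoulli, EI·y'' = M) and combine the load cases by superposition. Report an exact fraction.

Load 1 — uniform load w=15 kN/m over full span:
  R_A = wL/2 = 15·4/2 = 30 kN
  M_A = wL²/12 = 15·4²/12 = 20 kN·m
  R_B = wL/2 = 15·4/2 = 30 kN
  M_B = -wL²/12 = -15·4²/12 = -20 kN·m
Load 2 — triangular load w₀=2 kN/m (0→w₀ over full span):
  R_A = 3w₀L/20 = 3·2·4/20 = 6/5 kN
  M_A = w₀L²/30 = 2·4²/30 = 16/15 kN·m
  R_B = 7w₀L/20 = 7·2·4/20 = 14/5 kN
  M_B = -w₀L²/20 = -2·4²/20 = -8/5 kN·m
Superposition: R_A = 156/5 kN, M_A = 316/15 kN·m, R_B = 164/5 kN, M_B = -108/5 kN·m

R_A = 156/5 kN, M_A = 316/15 kN·m, R_B = 164/5 kN, M_B = -108/5 kN·m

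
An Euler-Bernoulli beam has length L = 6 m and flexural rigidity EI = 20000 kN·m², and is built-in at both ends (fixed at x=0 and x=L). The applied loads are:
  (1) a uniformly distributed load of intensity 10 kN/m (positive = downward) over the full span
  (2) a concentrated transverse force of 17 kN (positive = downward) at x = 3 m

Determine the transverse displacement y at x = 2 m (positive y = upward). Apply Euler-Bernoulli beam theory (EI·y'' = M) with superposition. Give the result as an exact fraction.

Load 1 — uniform load w=10 kN/m over full span:
  y_1 = -wx²(L-x)²/(24EI) = -10·2²·(6-2)²/(24·20000) = -1/750 m
Load 2 — point force P=17 kN at a=3 m (b=L-a=3):
  y_2 = -Pb²x²(3aL-(3a+b)x)/(6L³EI)  [x≤a] = -17·3²·2²·(3·3·6-(3·3+3)·2)/(6·6³·20000) = -17/24000 m
Superposition: y = Σ y_i = -49/24000 m ≈ -0.002042 m

y(2) = -49/24000 m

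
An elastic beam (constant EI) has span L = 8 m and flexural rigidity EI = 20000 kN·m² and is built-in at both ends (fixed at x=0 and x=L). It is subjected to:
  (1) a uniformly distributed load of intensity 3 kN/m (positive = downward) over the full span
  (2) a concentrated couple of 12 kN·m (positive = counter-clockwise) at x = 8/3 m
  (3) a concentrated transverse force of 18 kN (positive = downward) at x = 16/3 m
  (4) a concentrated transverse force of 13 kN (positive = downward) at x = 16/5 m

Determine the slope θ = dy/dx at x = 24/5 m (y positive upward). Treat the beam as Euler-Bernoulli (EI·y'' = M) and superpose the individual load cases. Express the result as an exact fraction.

Load 1 — uniform load w=3 kN/m over full span:
  θ_1 = -wx(L-x)(L-2x)/(12EI) = -3·(24/5)·(8-(24/5))·(8-2·(24/5))/(12·20000) = 24/78125 rad
Load 2 — applied couple M₀=12 kN·m at a=8/3 m (b=L-a=16/3):
  θ_2 = (R_Ax²/2 - M_Ax - M₀(x-a))/EI  [x>a] with R_A=2, M_A=0 = (2·(24/5)²/2 - 0·(24/5) - 12·((24/5)-(8/3)))/20000 = -2/15625 rad
Load 3 — point force P=18 kN at a=16/3 m (b=L-a=8/3):
  θ_3 = -Pb²x(2aL-(3a+b)x)/(2L³EI)  [x≤a] = -18·(8/3)²·(24/5)·(2·(16/3)·8-(3·(16/3)+(8/3))·(24/5))/(2·8³·20000) = 2/15625 rad
Load 4 — point force P=13 kN at a=16/5 m (b=L-a=24/5):
  θ_4 = Pa²(L-x)(2bL-(3b+a)(L-x))/(2L³EI)  [x>a] = 13·(16/5)²·(8-(24/5))·(2·(24/5)·8-(3·(24/5)+(16/5))·(8-(24/5)))/(2·8³·20000) = 832/1953125 rad
Superposition: θ = Σ θ_i = 1432/1953125 rad ≈ 0.000733 rad

θ(24/5) = 1432/1953125 rad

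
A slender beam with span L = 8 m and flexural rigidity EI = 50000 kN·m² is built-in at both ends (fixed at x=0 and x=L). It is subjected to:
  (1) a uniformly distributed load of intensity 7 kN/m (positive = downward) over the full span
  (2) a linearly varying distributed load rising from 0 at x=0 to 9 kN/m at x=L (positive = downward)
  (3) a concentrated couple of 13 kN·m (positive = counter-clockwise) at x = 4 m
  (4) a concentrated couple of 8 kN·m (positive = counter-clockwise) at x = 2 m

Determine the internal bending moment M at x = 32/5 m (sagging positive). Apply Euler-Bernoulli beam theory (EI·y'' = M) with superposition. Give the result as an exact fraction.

Load 1 — uniform load w=7 kN/m over full span:
  M_1 = wLx/2 - wL²/12 - wx²/2 = 7·8·(32/5)/2 - 7·8²/12 - 7·(32/5)²/2 = -112/75 kN·m
Load 2 — triangular load w₀=9 kN/m (0→w₀ over full span):
  M_2 = 3w₀Lx/20 - w₀L²/30 - w₀x³/(6L) = 3·9·8·(32/5)/20 - 9·8²/30 - 9·(32/5)³/(6·8) = 96/125 kN·m
Load 3 — applied couple M₀=13 kN·m at a=4 m (b=L-a=4):
  M_3 = R_Ax - M_A - M₀  [x>a] with R_A=39/16, M_A=13/4 = (39/16)·(32/5) - (13/4) - 13 = -13/20 kN·m
Load 4 — applied couple M₀=8 kN·m at a=2 m (b=L-a=6):
  M_4 = R_Ax - M_A - M₀  [x>a] with R_A=9/8, M_A=-3/2 = (9/8)·(32/5) - (-3/2) - 8 = 7/10 kN·m
Superposition: M = Σ M_i = -1013/1500 kN·m ≈ -0.675333 kN·m

M(32/5) = -1013/1500 kN·m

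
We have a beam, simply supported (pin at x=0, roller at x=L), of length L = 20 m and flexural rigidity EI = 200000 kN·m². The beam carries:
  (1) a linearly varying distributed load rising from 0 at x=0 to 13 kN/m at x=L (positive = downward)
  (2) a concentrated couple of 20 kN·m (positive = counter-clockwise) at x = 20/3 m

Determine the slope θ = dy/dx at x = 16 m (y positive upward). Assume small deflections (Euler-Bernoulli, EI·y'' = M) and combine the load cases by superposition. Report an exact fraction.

Load 1 — triangular load w₀=13 kN/m (0→w₀ over full span):
  θ_1 = -w₀(7L⁴-30L²x²+15x⁴)/(360LEI) = -13·(7·20⁴-30·20²·16²+15·16⁴)/(360·20·200000) = 9841/1125000 rad
Load 2 — applied couple M₀=20 kN·m at a=20/3 m (b=L-a=40/3):
  θ_2 = (M₀x²/(2L)-M₀(x-a)+C₁)/EI  [x>a] with C₁=M₀(3b²-L²)/(6L)=200/9 = (20·16²/(2·20)-20·(16-(20/3))+(200/9))/200000 = -41/225000 rad
Superposition: θ = Σ θ_i = 803/93750 rad ≈ 0.008565 rad

θ(16) = 803/93750 rad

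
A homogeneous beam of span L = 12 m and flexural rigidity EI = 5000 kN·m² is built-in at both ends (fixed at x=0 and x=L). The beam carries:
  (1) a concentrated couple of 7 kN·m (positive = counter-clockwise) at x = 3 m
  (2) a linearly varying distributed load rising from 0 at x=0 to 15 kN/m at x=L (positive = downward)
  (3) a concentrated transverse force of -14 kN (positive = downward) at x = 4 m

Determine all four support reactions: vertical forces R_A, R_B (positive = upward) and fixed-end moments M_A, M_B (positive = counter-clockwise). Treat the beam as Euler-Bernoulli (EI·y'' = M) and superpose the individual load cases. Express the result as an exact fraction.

R_A = 14935/864 kN, M_A = 6595/144 kN·m, R_B = 50729/864 kN, M_B = -13445/144 kN·m

Load 1 — applied couple M₀=7 kN·m at a=3 m (b=L-a=9):
  R_A = 6M₀ab/L³ = 6·7·3·9/12³ = 21/32 kN
  M_A = M₀b(2a-b)/L² = 7·9·(2·3-9)/12² = -21/16 kN·m
  R_B = -6M₀ab/L³ = -6·7·3·9/12³ = -21/32 kN
  M_B = M₀a(2b-a)/L² = 7·3·(2·9-3)/12² = 35/16 kN·m
Load 2 — triangular load w₀=15 kN/m (0→w₀ over full span):
  R_A = 3w₀L/20 = 3·15·12/20 = 27 kN
  M_A = w₀L²/30 = 15·12²/30 = 72 kN·m
  R_B = 7w₀L/20 = 7·15·12/20 = 63 kN
  M_B = -w₀L²/20 = -15·12²/20 = -108 kN·m
Load 3 — point force P=-14 kN at a=4 m (b=L-a=8):
  R_A = Pb²(3a+b)/L³ = (-14)·8²·(3·4+8)/12³ = -280/27 kN
  M_A = Pab²/L² = (-14)·4·8²/12² = -224/9 kN·m
  R_B = Pa²(a+3b)/L³ = (-14)·4²·(4+3·8)/12³ = -98/27 kN
  M_B = -Pa²b/L² = -(-14)·4²·8/12² = 112/9 kN·m
Superposition: R_A = 14935/864 kN, M_A = 6595/144 kN·m, R_B = 50729/864 kN, M_B = -13445/144 kN·m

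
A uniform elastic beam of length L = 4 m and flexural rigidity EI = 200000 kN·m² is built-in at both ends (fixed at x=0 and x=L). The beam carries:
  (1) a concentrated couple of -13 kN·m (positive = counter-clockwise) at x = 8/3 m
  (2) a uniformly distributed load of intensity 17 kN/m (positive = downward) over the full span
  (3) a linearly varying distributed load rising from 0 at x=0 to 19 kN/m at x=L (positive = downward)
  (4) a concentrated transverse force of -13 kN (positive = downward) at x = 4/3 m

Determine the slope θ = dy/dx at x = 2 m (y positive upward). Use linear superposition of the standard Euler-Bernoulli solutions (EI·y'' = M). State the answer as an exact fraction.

θ(2) = -431/54000000 rad

Load 1 — applied couple M₀=-13 kN·m at a=8/3 m (b=L-a=4/3):
  θ_1 = (R_Ax²/2 - M_Ax)/EI  [x≤a] with R_A=-13/3, M_A=-13/3 = ((-13/3)·2²/2 - (-13/3)·2)/200000 = 0 rad
Load 2 — uniform load w=17 kN/m over full span:
  θ_2 = -wx(L-x)(L-2x)/(12EI) = -17·2·(4-2)·(4-2·2)/(12·200000) = 0 rad
Load 3 — triangular load w₀=19 kN/m (0→w₀ over full span):
  θ_3 = -w₀(2x(L-x)(L-2x)(x+2L)+x²(L-x)²)/(120LEI) = -19·(2·2·(4-2)·(4-2·2)·(2+2·4)+2²·(4-2)²)/(120·4·200000) = -19/6000000 rad
Load 4 — point force P=-13 kN at a=4/3 m (b=L-a=8/3):
  θ_4 = Pa²(L-x)(2bL-(3b+a)(L-x))/(2L³EI)  [x>a] = (-13)·(4/3)²·(4-2)·(2·(8/3)·4-(3·(8/3)+(4/3))·(4-2))/(2·4³·200000) = -13/2700000 rad
Superposition: θ = Σ θ_i = -431/54000000 rad ≈ -0.000008 rad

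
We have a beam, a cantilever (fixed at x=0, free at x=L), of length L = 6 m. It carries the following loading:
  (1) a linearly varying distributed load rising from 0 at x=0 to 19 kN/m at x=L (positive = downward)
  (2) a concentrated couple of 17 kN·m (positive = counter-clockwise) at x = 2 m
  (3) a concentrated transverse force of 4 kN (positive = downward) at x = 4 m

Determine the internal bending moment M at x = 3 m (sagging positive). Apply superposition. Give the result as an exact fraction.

Load 1 — triangular load w₀=19 kN/m (0→w₀ over full span):
  M_1 = w₀Lx/2 - w₀L²/3 - w₀x³/(6L) = 19·6·3/2 - 19·6²/3 - 19·3³/(6·6) = -285/4 kN·m
Load 2 — applied couple M₀=17 kN·m at a=2 m (b=L-a=4):
  M_2 = 0  [x>a] = 0 kN·m
Load 3 — point force P=4 kN at a=4 m (b=L-a=2):
  M_3 = -P(a-x)  [x≤a] = -4·(4-3) = -4 kN·m
Superposition: M = Σ M_i = -301/4 kN·m ≈ -75.250000 kN·m

M(3) = -301/4 kN·m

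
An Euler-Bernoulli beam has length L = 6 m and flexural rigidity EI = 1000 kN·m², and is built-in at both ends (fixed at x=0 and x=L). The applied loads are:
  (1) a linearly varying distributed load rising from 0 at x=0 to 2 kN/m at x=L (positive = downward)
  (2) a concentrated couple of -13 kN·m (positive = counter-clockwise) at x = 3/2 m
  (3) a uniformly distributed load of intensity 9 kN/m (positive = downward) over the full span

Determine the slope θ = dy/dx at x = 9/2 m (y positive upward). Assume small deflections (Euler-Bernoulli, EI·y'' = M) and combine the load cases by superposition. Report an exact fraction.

Load 1 — triangular load w₀=2 kN/m (0→w₀ over full span):
  θ_1 = -w₀(2x(L-x)(L-2x)(x+2L)+x²(L-x)²)/(120LEI) = -2·(2·(9/2)·(6-(9/2))·(6-2·(9/2))·((9/2)+2·6)+(9/2)²·(6-(9/2))²)/(120·6·1000) = 1107/640000 rad
Load 2 — applied couple M₀=-13 kN·m at a=3/2 m (b=L-a=9/2):
  θ_2 = (R_Ax²/2 - M_Ax - M₀(x-a))/EI  [x>a] with R_A=-39/16, M_A=39/16 = ((-39/16)·(9/2)²/2 - (39/16)·(9/2) - (-13)·((9/2)-(3/2)))/1000 = 429/128000 rad
Load 3 — uniform load w=9 kN/m over full span:
  θ_3 = -wx(L-x)(L-2x)/(12EI) = -9·(9/2)·(6-(9/2))·(6-2·(9/2))/(12·1000) = 243/16000 rad
Superposition: θ = Σ θ_i = 3243/160000 rad ≈ 0.020269 rad

θ(9/2) = 3243/160000 rad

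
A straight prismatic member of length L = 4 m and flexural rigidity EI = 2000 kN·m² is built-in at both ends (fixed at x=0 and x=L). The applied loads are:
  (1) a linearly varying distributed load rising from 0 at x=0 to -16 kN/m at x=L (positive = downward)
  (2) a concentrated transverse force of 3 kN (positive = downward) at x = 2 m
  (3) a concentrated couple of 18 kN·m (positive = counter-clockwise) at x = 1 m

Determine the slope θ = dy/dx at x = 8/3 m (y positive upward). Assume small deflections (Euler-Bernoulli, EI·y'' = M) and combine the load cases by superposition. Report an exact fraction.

Load 1 — triangular load w₀=-16 kN/m (0→w₀ over full span):
  θ_1 = -w₀(2x(L-x)(L-2x)(x+2L)+x²(L-x)²)/(120LEI) = -(-16)·(2·(8/3)·(4-(8/3))·(4-2·(8/3))·((8/3)+2·4)+(8/3)²·(4-(8/3))²)/(120·4·2000) = -224/151875 rad
Load 2 — point force P=3 kN at a=2 m (b=L-a=2):
  θ_2 = Pa²(L-x)(2bL-(3b+a)(L-x))/(2L³EI)  [x>a] = 3·2²·(4-(8/3))·(2·2·4-(3·2+2)·(4-(8/3)))/(2·4³·2000) = 1/3000 rad
Load 3 — applied couple M₀=18 kN·m at a=1 m (b=L-a=3):
  θ_3 = (R_Ax²/2 - M_Ax - M₀(x-a))/EI  [x>a] with R_A=81/16, M_A=-27/8 = ((81/16)·(8/3)²/2 - (-27/8)·(8/3) - 18·((8/3)-1))/2000 = -3/2000 rad
Superposition: θ = Σ θ_i = -6419/2430000 rad ≈ -0.002642 rad

θ(8/3) = -6419/2430000 rad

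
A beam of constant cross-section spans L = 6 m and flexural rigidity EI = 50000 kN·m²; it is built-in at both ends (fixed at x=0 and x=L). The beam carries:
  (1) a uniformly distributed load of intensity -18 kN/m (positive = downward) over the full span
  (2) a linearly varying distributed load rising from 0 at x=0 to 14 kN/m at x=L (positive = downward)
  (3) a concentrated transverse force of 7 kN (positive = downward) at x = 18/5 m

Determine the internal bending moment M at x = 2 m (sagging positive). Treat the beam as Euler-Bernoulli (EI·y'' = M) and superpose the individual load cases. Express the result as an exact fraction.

M(2) = -13292/1125 kN·m

Load 1 — uniform load w=-18 kN/m over full span:
  M_1 = wLx/2 - wL²/12 - wx²/2 = (-18)·6·2/2 - (-18)·6²/12 - (-18)·2²/2 = -18 kN·m
Load 2 — triangular load w₀=14 kN/m (0→w₀ over full span):
  M_2 = 3w₀Lx/20 - w₀L²/30 - w₀x³/(6L) = 3·14·6·2/20 - 14·6²/30 - 14·2³/(6·6) = 238/45 kN·m
Load 3 — point force P=7 kN at a=18/5 m (b=L-a=12/5):
  M_3 = Pb²(3a+b)x/L³ - Pab²/L²  [x≤a] = 7·(12/5)²·(3·(18/5)+(12/5))·2/6³ - 7·(18/5)·(12/5)²/6² = 112/125 kN·m
Superposition: M = Σ M_i = -13292/1125 kN·m ≈ -11.815111 kN·m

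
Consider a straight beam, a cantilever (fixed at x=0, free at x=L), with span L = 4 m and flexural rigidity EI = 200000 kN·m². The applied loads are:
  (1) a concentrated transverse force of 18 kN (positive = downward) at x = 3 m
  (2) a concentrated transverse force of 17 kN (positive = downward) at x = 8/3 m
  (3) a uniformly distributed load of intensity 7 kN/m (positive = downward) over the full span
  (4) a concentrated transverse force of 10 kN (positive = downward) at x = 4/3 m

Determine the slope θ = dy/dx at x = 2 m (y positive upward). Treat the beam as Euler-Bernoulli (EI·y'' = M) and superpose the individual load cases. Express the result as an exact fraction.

Load 1 — point force P=18 kN at a=3 m (b=L-a=1):
  θ_1 = -Px(2a-x)/(2EI)  [x≤a] = -18·2·(2·3-2)/(2·200000) = -9/25000 rad
Load 2 — point force P=17 kN at a=8/3 m (b=L-a=4/3):
  θ_2 = -Px(2a-x)/(2EI)  [x≤a] = -17·2·(2·(8/3)-2)/(2·200000) = -17/60000 rad
Load 3 — uniform load w=7 kN/m over full span:
  θ_3 = -wx(x²-3Lx+3L²)/(6EI) = -7·2·(2²-3·4·2+3·4²)/(6·200000) = -49/150000 rad
Load 4 — point force P=10 kN at a=4/3 m (b=L-a=8/3):
  θ_4 = -Pa²/(2EI)  [x>a] = -10·(4/3)²/(2·200000) = -1/22500 rad
Superposition: θ = Σ θ_i = -913/900000 rad ≈ -0.001014 rad

θ(2) = -913/900000 rad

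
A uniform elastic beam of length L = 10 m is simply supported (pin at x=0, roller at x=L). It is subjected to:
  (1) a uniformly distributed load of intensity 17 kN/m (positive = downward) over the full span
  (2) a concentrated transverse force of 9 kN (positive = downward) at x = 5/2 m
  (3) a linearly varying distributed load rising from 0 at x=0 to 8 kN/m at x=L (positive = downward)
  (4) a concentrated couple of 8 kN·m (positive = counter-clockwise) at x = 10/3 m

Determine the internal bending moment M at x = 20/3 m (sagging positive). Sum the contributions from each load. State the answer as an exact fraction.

M(20/3) = 39383/162 kN·m

Load 1 — uniform load w=17 kN/m over full span:
  M_1 = wx(L-x)/2 = 17·(20/3)·(10-(20/3))/2 = 1700/9 kN·m
Load 2 — point force P=9 kN at a=5/2 m (b=L-a=15/2):
  M_2 = Pa(L-x)/L  [x>a] = 9·(5/2)·(10-(20/3))/10 = 15/2 kN·m
Load 3 — triangular load w₀=8 kN/m (0→w₀ over full span):
  M_3 = w₀Lx/6 - w₀x³/(6L) = 8·10·(20/3)/6 - 8·(20/3)³/(6·10) = 4000/81 kN·m
Load 4 — applied couple M₀=8 kN·m at a=10/3 m (b=L-a=20/3):
  M_4 = M₀x/L - M₀  [x>a] = 8·(20/3)/10 - 8 = -8/3 kN·m
Superposition: M = Σ M_i = 39383/162 kN·m ≈ 243.104938 kN·m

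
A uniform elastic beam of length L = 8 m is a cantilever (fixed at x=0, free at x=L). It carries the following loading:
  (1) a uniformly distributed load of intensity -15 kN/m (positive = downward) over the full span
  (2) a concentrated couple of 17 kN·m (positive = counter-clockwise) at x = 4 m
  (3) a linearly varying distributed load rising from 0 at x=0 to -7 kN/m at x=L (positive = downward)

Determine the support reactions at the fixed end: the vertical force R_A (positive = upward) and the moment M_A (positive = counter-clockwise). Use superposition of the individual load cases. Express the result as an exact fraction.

R_A = -148 kN, M_A = -1939/3 kN·m

Load 1 — uniform load w=-15 kN/m over full span:
  R_A = wL = (-15)·8 = -120 kN
  M_A = wL²/2 = (-15)·8²/2 = -480 kN·m
Load 2 — applied couple M₀=17 kN·m at a=4 m (b=L-a=4):
  R_A = 0 kN
  M_A = -M₀ = -17 kN·m
Load 3 — triangular load w₀=-7 kN/m (0→w₀ over full span):
  R_A = w₀L/2 = (-7)·8/2 = -28 kN
  M_A = w₀L²/3 = (-7)·8²/3 = -448/3 kN·m
Superposition: R_A = -148 kN, M_A = -1939/3 kN·m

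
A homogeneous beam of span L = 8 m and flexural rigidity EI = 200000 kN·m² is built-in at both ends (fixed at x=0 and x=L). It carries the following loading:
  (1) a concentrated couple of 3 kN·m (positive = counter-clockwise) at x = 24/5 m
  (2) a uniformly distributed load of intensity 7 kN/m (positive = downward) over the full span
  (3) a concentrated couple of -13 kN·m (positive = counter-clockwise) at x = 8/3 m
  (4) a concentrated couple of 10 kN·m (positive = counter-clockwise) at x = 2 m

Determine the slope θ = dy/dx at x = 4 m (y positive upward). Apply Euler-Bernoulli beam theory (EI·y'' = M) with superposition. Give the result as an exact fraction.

Load 1 — applied couple M₀=3 kN·m at a=24/5 m (b=L-a=16/5):
  θ_1 = (R_Ax²/2 - M_Ax)/EI  [x≤a] with R_A=27/50, M_A=24/25 = ((27/50)·4²/2 - (24/25)·4)/200000 = 3/1250000 rad
Load 2 — uniform load w=7 kN/m over full span:
  θ_2 = -wx(L-x)(L-2x)/(12EI) = -7·4·(8-4)·(8-2·4)/(12·200000) = 0 rad
Load 3 — applied couple M₀=-13 kN·m at a=8/3 m (b=L-a=16/3):
  θ_3 = (R_Ax²/2 - M_Ax - M₀(x-a))/EI  [x>a] with R_A=-13/6, M_A=0 = ((-13/6)·4²/2 - 0·4 - (-13)·(4-(8/3)))/200000 = 0 rad
Load 4 — applied couple M₀=10 kN·m at a=2 m (b=L-a=6):
  θ_4 = (R_Ax²/2 - M_Ax - M₀(x-a))/EI  [x>a] with R_A=45/32, M_A=-15/8 = ((45/32)·4²/2 - (-15/8)·4 - 10·(4-2))/200000 = -1/160000 rad
Superposition: θ = Σ θ_i = -77/20000000 rad ≈ -0.000004 rad

θ(4) = -77/20000000 rad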